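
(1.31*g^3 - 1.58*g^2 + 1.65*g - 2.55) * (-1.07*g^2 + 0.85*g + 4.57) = -1.4017*g^5 + 2.8041*g^4 + 2.8782*g^3 - 3.0896*g^2 + 5.373*g - 11.6535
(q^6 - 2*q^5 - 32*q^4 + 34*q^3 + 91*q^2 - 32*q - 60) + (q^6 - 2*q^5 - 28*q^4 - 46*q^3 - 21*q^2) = 2*q^6 - 4*q^5 - 60*q^4 - 12*q^3 + 70*q^2 - 32*q - 60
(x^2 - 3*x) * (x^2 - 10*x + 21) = x^4 - 13*x^3 + 51*x^2 - 63*x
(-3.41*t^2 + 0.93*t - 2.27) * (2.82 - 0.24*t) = 0.8184*t^3 - 9.8394*t^2 + 3.1674*t - 6.4014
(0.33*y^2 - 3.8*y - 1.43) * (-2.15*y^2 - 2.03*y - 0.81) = -0.7095*y^4 + 7.5001*y^3 + 10.5212*y^2 + 5.9809*y + 1.1583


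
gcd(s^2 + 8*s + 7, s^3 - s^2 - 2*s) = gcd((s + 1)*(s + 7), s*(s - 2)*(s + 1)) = s + 1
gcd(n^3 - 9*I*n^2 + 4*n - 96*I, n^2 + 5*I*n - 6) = n + 3*I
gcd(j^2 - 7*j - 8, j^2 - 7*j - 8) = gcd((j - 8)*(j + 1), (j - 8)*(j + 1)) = j^2 - 7*j - 8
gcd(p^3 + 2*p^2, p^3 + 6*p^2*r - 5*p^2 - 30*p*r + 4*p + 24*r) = 1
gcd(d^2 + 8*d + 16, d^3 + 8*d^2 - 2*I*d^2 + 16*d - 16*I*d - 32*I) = d^2 + 8*d + 16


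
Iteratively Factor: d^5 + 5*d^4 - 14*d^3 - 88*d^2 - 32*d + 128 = (d + 2)*(d^4 + 3*d^3 - 20*d^2 - 48*d + 64) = (d + 2)*(d + 4)*(d^3 - d^2 - 16*d + 16) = (d - 1)*(d + 2)*(d + 4)*(d^2 - 16) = (d - 1)*(d + 2)*(d + 4)^2*(d - 4)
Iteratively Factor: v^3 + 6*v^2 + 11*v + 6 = (v + 3)*(v^2 + 3*v + 2) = (v + 1)*(v + 3)*(v + 2)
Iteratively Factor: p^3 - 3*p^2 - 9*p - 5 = (p + 1)*(p^2 - 4*p - 5) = (p + 1)^2*(p - 5)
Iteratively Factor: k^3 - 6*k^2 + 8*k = (k - 4)*(k^2 - 2*k) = k*(k - 4)*(k - 2)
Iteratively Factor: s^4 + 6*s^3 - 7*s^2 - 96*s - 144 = (s + 3)*(s^3 + 3*s^2 - 16*s - 48) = (s - 4)*(s + 3)*(s^2 + 7*s + 12) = (s - 4)*(s + 3)*(s + 4)*(s + 3)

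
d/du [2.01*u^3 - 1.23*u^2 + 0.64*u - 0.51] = 6.03*u^2 - 2.46*u + 0.64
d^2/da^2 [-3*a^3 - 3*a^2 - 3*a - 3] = -18*a - 6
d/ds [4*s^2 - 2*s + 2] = 8*s - 2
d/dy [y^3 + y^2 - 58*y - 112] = 3*y^2 + 2*y - 58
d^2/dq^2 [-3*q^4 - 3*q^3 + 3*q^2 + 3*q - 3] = -36*q^2 - 18*q + 6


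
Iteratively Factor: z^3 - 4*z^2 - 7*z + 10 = (z - 5)*(z^2 + z - 2) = (z - 5)*(z + 2)*(z - 1)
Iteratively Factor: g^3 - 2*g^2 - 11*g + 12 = (g - 1)*(g^2 - g - 12) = (g - 1)*(g + 3)*(g - 4)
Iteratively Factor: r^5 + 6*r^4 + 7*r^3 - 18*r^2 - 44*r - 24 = (r + 2)*(r^4 + 4*r^3 - r^2 - 16*r - 12) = (r + 2)*(r + 3)*(r^3 + r^2 - 4*r - 4) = (r + 1)*(r + 2)*(r + 3)*(r^2 - 4) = (r + 1)*(r + 2)^2*(r + 3)*(r - 2)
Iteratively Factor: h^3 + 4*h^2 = (h + 4)*(h^2) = h*(h + 4)*(h)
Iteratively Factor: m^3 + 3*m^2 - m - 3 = (m + 3)*(m^2 - 1) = (m + 1)*(m + 3)*(m - 1)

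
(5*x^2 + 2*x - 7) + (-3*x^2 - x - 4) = 2*x^2 + x - 11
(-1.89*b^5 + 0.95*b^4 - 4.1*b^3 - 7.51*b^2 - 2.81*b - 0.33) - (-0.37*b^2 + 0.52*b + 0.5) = -1.89*b^5 + 0.95*b^4 - 4.1*b^3 - 7.14*b^2 - 3.33*b - 0.83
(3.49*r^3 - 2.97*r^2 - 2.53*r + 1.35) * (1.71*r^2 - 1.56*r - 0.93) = 5.9679*r^5 - 10.5231*r^4 - 2.9388*r^3 + 9.0174*r^2 + 0.2469*r - 1.2555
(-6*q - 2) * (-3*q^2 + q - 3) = 18*q^3 + 16*q + 6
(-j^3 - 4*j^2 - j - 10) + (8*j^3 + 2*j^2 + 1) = 7*j^3 - 2*j^2 - j - 9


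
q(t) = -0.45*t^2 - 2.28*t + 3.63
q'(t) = -0.9*t - 2.28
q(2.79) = -6.23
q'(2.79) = -4.79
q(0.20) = 3.16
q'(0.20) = -2.46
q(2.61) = -5.39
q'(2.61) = -4.63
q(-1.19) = 5.71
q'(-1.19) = -1.21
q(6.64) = -31.35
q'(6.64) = -8.26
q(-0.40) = 4.47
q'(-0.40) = -1.92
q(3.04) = -7.46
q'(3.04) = -5.02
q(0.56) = 2.21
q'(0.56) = -2.78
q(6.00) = -26.25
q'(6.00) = -7.68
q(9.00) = -53.34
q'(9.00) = -10.38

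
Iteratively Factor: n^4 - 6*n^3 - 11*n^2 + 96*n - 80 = (n - 1)*(n^3 - 5*n^2 - 16*n + 80) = (n - 5)*(n - 1)*(n^2 - 16) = (n - 5)*(n - 4)*(n - 1)*(n + 4)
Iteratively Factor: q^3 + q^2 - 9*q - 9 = (q - 3)*(q^2 + 4*q + 3) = (q - 3)*(q + 1)*(q + 3)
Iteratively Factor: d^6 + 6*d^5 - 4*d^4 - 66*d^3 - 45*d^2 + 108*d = (d - 3)*(d^5 + 9*d^4 + 23*d^3 + 3*d^2 - 36*d) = (d - 3)*(d + 3)*(d^4 + 6*d^3 + 5*d^2 - 12*d) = (d - 3)*(d - 1)*(d + 3)*(d^3 + 7*d^2 + 12*d) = (d - 3)*(d - 1)*(d + 3)^2*(d^2 + 4*d) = (d - 3)*(d - 1)*(d + 3)^2*(d + 4)*(d)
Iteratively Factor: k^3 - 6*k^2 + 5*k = (k - 5)*(k^2 - k) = (k - 5)*(k - 1)*(k)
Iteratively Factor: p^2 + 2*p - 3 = (p - 1)*(p + 3)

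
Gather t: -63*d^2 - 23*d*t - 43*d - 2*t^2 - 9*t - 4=-63*d^2 - 43*d - 2*t^2 + t*(-23*d - 9) - 4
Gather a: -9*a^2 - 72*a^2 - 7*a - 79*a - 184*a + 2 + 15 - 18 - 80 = -81*a^2 - 270*a - 81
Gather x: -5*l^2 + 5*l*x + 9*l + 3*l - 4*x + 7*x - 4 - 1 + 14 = -5*l^2 + 12*l + x*(5*l + 3) + 9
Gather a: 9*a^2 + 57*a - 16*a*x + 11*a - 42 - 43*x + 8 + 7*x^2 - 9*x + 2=9*a^2 + a*(68 - 16*x) + 7*x^2 - 52*x - 32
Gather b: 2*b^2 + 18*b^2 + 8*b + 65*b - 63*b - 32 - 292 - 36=20*b^2 + 10*b - 360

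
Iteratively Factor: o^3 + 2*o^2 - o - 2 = (o + 2)*(o^2 - 1) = (o - 1)*(o + 2)*(o + 1)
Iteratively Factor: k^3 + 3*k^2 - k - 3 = (k + 1)*(k^2 + 2*k - 3) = (k - 1)*(k + 1)*(k + 3)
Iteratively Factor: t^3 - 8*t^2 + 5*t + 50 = (t + 2)*(t^2 - 10*t + 25) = (t - 5)*(t + 2)*(t - 5)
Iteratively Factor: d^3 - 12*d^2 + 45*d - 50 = (d - 5)*(d^2 - 7*d + 10) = (d - 5)^2*(d - 2)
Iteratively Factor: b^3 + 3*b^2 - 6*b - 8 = (b + 1)*(b^2 + 2*b - 8) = (b + 1)*(b + 4)*(b - 2)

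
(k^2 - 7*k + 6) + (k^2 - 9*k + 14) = 2*k^2 - 16*k + 20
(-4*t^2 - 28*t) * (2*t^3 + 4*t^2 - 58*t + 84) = -8*t^5 - 72*t^4 + 120*t^3 + 1288*t^2 - 2352*t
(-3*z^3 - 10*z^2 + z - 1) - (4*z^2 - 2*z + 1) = -3*z^3 - 14*z^2 + 3*z - 2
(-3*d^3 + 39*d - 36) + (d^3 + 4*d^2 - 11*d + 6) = -2*d^3 + 4*d^2 + 28*d - 30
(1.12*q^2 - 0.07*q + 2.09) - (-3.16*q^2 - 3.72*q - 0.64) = 4.28*q^2 + 3.65*q + 2.73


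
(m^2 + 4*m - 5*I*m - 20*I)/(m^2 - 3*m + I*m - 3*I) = (m^2 + m*(4 - 5*I) - 20*I)/(m^2 + m*(-3 + I) - 3*I)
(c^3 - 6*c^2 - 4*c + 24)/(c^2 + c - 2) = (c^2 - 8*c + 12)/(c - 1)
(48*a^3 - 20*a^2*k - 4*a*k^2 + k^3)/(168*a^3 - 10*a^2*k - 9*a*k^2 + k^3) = (2*a - k)/(7*a - k)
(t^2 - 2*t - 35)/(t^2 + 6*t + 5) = (t - 7)/(t + 1)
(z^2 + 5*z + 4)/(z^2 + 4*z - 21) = (z^2 + 5*z + 4)/(z^2 + 4*z - 21)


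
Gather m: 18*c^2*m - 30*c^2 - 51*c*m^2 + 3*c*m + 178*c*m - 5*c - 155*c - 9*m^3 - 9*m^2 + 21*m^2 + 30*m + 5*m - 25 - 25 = -30*c^2 - 160*c - 9*m^3 + m^2*(12 - 51*c) + m*(18*c^2 + 181*c + 35) - 50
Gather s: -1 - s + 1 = -s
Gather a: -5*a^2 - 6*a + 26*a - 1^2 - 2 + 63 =-5*a^2 + 20*a + 60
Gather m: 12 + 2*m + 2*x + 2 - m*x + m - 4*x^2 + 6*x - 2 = m*(3 - x) - 4*x^2 + 8*x + 12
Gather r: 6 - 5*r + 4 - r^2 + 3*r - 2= -r^2 - 2*r + 8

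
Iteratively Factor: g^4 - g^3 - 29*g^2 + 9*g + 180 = (g - 3)*(g^3 + 2*g^2 - 23*g - 60) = (g - 5)*(g - 3)*(g^2 + 7*g + 12) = (g - 5)*(g - 3)*(g + 4)*(g + 3)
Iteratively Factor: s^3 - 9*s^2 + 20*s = (s - 4)*(s^2 - 5*s) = (s - 5)*(s - 4)*(s)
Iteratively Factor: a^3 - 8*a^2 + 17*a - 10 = (a - 2)*(a^2 - 6*a + 5) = (a - 2)*(a - 1)*(a - 5)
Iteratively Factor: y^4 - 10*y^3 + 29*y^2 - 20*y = (y)*(y^3 - 10*y^2 + 29*y - 20) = y*(y - 4)*(y^2 - 6*y + 5) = y*(y - 5)*(y - 4)*(y - 1)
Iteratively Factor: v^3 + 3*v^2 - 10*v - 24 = (v - 3)*(v^2 + 6*v + 8) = (v - 3)*(v + 4)*(v + 2)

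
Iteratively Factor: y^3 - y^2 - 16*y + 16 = (y - 4)*(y^2 + 3*y - 4) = (y - 4)*(y + 4)*(y - 1)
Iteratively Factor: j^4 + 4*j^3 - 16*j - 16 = (j + 2)*(j^3 + 2*j^2 - 4*j - 8) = (j - 2)*(j + 2)*(j^2 + 4*j + 4) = (j - 2)*(j + 2)^2*(j + 2)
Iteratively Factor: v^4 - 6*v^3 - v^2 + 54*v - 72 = (v - 2)*(v^3 - 4*v^2 - 9*v + 36) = (v - 4)*(v - 2)*(v^2 - 9) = (v - 4)*(v - 2)*(v + 3)*(v - 3)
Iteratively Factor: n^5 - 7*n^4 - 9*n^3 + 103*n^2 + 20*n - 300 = (n + 3)*(n^4 - 10*n^3 + 21*n^2 + 40*n - 100) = (n - 2)*(n + 3)*(n^3 - 8*n^2 + 5*n + 50) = (n - 5)*(n - 2)*(n + 3)*(n^2 - 3*n - 10) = (n - 5)^2*(n - 2)*(n + 3)*(n + 2)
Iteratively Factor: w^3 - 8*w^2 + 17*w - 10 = (w - 5)*(w^2 - 3*w + 2) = (w - 5)*(w - 1)*(w - 2)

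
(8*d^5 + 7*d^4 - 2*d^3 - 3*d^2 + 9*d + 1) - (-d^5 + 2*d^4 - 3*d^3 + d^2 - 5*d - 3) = 9*d^5 + 5*d^4 + d^3 - 4*d^2 + 14*d + 4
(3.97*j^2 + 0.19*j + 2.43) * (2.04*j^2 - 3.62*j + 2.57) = 8.0988*j^4 - 13.9838*j^3 + 14.4723*j^2 - 8.3083*j + 6.2451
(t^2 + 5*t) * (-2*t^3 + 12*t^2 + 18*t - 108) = -2*t^5 + 2*t^4 + 78*t^3 - 18*t^2 - 540*t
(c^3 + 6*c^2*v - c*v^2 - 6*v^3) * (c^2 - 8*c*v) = c^5 - 2*c^4*v - 49*c^3*v^2 + 2*c^2*v^3 + 48*c*v^4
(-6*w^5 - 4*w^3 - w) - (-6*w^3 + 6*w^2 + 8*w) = -6*w^5 + 2*w^3 - 6*w^2 - 9*w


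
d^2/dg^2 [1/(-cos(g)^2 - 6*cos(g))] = (2*(1 - cos(2*g))^2 - 45*cos(g) + 38*cos(2*g) + 9*cos(3*g) - 114)/(2*(cos(g) + 6)^3*cos(g)^3)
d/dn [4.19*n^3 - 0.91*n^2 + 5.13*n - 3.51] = 12.57*n^2 - 1.82*n + 5.13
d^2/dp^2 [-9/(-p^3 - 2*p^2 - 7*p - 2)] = 18*(-(3*p + 2)*(p^3 + 2*p^2 + 7*p + 2) + (3*p^2 + 4*p + 7)^2)/(p^3 + 2*p^2 + 7*p + 2)^3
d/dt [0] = 0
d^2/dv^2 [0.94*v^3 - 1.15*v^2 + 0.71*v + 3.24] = 5.64*v - 2.3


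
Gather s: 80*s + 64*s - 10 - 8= 144*s - 18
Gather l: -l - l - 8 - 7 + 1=-2*l - 14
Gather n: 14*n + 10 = 14*n + 10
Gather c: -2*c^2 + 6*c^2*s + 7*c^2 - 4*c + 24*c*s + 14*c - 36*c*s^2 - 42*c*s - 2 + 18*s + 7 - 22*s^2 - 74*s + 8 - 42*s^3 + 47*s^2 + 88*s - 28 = c^2*(6*s + 5) + c*(-36*s^2 - 18*s + 10) - 42*s^3 + 25*s^2 + 32*s - 15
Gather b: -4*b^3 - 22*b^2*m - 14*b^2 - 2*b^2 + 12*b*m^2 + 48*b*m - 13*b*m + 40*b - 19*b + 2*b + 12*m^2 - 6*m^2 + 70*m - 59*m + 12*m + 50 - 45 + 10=-4*b^3 + b^2*(-22*m - 16) + b*(12*m^2 + 35*m + 23) + 6*m^2 + 23*m + 15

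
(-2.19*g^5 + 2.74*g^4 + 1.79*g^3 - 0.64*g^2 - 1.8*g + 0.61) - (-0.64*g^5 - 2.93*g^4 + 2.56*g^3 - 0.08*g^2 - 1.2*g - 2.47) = -1.55*g^5 + 5.67*g^4 - 0.77*g^3 - 0.56*g^2 - 0.6*g + 3.08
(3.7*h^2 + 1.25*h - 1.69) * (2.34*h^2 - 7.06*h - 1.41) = 8.658*h^4 - 23.197*h^3 - 17.9966*h^2 + 10.1689*h + 2.3829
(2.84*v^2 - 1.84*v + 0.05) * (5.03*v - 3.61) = 14.2852*v^3 - 19.5076*v^2 + 6.8939*v - 0.1805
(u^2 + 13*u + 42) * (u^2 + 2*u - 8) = u^4 + 15*u^3 + 60*u^2 - 20*u - 336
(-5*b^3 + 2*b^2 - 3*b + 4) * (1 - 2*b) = 10*b^4 - 9*b^3 + 8*b^2 - 11*b + 4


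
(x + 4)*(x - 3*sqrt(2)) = x^2 - 3*sqrt(2)*x + 4*x - 12*sqrt(2)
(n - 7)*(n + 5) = n^2 - 2*n - 35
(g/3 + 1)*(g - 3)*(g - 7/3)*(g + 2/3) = g^4/3 - 5*g^3/9 - 95*g^2/27 + 5*g + 14/3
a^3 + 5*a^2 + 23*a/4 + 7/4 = (a + 1/2)*(a + 1)*(a + 7/2)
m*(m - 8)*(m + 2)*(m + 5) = m^4 - m^3 - 46*m^2 - 80*m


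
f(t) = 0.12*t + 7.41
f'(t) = 0.120000000000000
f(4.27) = 7.92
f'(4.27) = 0.12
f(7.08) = 8.26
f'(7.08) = 0.12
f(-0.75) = 7.32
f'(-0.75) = 0.12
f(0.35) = 7.45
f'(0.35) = 0.12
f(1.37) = 7.57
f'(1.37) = 0.12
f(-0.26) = 7.38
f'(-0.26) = 0.12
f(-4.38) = 6.88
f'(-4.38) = 0.12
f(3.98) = 7.89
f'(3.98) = 0.12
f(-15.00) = 5.61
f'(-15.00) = 0.12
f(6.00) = 8.13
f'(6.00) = 0.12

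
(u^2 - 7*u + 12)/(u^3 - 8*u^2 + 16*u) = (u - 3)/(u*(u - 4))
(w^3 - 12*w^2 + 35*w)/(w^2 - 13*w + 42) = w*(w - 5)/(w - 6)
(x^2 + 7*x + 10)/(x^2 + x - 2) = (x + 5)/(x - 1)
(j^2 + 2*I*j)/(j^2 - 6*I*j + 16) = j/(j - 8*I)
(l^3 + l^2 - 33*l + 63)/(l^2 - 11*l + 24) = (l^2 + 4*l - 21)/(l - 8)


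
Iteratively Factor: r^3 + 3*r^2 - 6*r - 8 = (r - 2)*(r^2 + 5*r + 4) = (r - 2)*(r + 4)*(r + 1)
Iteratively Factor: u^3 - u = (u)*(u^2 - 1) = u*(u - 1)*(u + 1)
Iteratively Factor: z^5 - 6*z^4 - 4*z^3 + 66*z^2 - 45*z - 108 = (z + 1)*(z^4 - 7*z^3 + 3*z^2 + 63*z - 108) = (z + 1)*(z + 3)*(z^3 - 10*z^2 + 33*z - 36) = (z - 3)*(z + 1)*(z + 3)*(z^2 - 7*z + 12) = (z - 4)*(z - 3)*(z + 1)*(z + 3)*(z - 3)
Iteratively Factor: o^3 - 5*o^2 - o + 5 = (o - 1)*(o^2 - 4*o - 5) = (o - 5)*(o - 1)*(o + 1)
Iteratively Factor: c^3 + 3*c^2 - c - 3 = (c + 3)*(c^2 - 1) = (c + 1)*(c + 3)*(c - 1)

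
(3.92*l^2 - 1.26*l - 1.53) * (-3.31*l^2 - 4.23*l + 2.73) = -12.9752*l^4 - 12.411*l^3 + 21.0957*l^2 + 3.0321*l - 4.1769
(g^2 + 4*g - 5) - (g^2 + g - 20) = 3*g + 15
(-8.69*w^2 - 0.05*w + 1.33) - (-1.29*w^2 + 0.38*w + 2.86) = -7.4*w^2 - 0.43*w - 1.53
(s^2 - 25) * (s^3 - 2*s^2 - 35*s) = s^5 - 2*s^4 - 60*s^3 + 50*s^2 + 875*s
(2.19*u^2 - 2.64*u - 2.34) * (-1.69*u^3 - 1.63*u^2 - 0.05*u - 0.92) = -3.7011*u^5 + 0.8919*u^4 + 8.1483*u^3 + 1.9314*u^2 + 2.5458*u + 2.1528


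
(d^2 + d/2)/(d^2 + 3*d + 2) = d*(2*d + 1)/(2*(d^2 + 3*d + 2))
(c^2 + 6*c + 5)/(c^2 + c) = (c + 5)/c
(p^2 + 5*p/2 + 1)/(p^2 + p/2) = (p + 2)/p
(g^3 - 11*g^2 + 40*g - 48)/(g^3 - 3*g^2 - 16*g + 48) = (g - 4)/(g + 4)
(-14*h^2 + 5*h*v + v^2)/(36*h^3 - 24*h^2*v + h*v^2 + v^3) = (7*h + v)/(-18*h^2 + 3*h*v + v^2)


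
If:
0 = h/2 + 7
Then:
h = -14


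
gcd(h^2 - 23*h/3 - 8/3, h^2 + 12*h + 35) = 1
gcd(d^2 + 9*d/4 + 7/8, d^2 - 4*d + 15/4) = 1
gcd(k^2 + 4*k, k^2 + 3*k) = k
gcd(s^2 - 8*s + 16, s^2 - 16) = s - 4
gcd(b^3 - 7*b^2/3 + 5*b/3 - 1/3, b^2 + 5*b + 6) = 1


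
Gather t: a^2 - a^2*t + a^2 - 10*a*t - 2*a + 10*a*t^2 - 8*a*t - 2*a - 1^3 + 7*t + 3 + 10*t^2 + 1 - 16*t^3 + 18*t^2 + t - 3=2*a^2 - 4*a - 16*t^3 + t^2*(10*a + 28) + t*(-a^2 - 18*a + 8)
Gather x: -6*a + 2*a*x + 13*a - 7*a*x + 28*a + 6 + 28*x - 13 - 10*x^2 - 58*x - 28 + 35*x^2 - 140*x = 35*a + 25*x^2 + x*(-5*a - 170) - 35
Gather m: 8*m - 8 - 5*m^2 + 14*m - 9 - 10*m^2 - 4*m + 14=-15*m^2 + 18*m - 3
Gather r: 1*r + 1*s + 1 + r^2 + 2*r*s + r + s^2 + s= r^2 + r*(2*s + 2) + s^2 + 2*s + 1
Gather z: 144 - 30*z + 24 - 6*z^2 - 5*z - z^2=-7*z^2 - 35*z + 168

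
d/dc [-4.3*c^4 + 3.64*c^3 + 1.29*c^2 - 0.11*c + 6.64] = -17.2*c^3 + 10.92*c^2 + 2.58*c - 0.11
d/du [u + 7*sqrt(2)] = 1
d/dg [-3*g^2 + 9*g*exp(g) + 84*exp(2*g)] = 9*g*exp(g) - 6*g + 168*exp(2*g) + 9*exp(g)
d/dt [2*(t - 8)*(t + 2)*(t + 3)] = 6*t^2 - 12*t - 68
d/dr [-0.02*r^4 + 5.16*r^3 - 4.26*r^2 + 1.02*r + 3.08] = -0.08*r^3 + 15.48*r^2 - 8.52*r + 1.02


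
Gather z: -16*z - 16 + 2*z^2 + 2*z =2*z^2 - 14*z - 16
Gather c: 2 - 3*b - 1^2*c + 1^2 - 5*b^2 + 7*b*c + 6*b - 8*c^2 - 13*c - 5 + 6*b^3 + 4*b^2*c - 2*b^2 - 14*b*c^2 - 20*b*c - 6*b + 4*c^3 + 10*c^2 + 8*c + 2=6*b^3 - 7*b^2 - 3*b + 4*c^3 + c^2*(2 - 14*b) + c*(4*b^2 - 13*b - 6)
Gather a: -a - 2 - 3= -a - 5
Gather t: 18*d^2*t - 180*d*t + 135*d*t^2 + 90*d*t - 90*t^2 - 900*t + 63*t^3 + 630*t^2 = 63*t^3 + t^2*(135*d + 540) + t*(18*d^2 - 90*d - 900)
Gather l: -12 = -12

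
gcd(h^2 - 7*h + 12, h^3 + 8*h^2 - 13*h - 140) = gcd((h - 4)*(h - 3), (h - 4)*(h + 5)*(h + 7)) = h - 4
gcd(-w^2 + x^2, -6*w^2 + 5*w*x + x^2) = -w + x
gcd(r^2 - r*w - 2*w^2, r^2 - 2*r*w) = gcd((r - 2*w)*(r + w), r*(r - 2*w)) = r - 2*w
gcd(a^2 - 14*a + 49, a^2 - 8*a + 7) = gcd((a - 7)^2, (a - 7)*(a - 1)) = a - 7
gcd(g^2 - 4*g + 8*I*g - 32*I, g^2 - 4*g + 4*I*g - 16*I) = g - 4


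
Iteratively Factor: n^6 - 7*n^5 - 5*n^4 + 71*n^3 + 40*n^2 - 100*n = (n - 5)*(n^5 - 2*n^4 - 15*n^3 - 4*n^2 + 20*n) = n*(n - 5)*(n^4 - 2*n^3 - 15*n^2 - 4*n + 20) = n*(n - 5)*(n + 2)*(n^3 - 4*n^2 - 7*n + 10) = n*(n - 5)^2*(n + 2)*(n^2 + n - 2) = n*(n - 5)^2*(n - 1)*(n + 2)*(n + 2)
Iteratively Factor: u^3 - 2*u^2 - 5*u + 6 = (u - 3)*(u^2 + u - 2) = (u - 3)*(u + 2)*(u - 1)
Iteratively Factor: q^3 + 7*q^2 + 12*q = (q)*(q^2 + 7*q + 12) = q*(q + 4)*(q + 3)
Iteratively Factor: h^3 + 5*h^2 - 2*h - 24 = (h - 2)*(h^2 + 7*h + 12) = (h - 2)*(h + 4)*(h + 3)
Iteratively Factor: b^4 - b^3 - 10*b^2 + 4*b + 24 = (b - 3)*(b^3 + 2*b^2 - 4*b - 8) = (b - 3)*(b + 2)*(b^2 - 4) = (b - 3)*(b + 2)^2*(b - 2)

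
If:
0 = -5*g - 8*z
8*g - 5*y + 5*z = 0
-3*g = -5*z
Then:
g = 0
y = 0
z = 0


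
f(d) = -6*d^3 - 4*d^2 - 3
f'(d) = -18*d^2 - 8*d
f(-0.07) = -3.02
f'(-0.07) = 0.47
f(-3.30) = 169.06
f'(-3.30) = -169.62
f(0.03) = -3.00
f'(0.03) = -0.26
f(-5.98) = 1137.04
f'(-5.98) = -595.85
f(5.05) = -877.74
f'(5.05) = -499.44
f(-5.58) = 914.90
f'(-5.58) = -515.82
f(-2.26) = 45.83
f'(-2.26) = -73.86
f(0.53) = -5.02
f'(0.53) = -9.30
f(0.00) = -3.00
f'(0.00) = 0.00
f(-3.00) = 123.00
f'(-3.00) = -138.00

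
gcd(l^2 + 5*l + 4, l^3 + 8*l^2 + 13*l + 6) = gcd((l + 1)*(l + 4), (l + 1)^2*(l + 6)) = l + 1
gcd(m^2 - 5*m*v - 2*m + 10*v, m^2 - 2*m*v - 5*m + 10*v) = 1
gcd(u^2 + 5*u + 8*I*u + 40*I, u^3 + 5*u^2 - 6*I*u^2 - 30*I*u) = u + 5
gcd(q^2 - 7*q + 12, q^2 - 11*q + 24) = q - 3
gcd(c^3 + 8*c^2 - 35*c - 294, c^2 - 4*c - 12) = c - 6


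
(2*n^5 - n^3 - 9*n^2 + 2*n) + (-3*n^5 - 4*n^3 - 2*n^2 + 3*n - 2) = -n^5 - 5*n^3 - 11*n^2 + 5*n - 2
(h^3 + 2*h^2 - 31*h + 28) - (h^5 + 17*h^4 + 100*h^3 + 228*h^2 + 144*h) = -h^5 - 17*h^4 - 99*h^3 - 226*h^2 - 175*h + 28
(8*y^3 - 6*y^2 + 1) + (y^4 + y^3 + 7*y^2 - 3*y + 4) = y^4 + 9*y^3 + y^2 - 3*y + 5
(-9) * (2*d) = -18*d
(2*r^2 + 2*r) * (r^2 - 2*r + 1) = 2*r^4 - 2*r^3 - 2*r^2 + 2*r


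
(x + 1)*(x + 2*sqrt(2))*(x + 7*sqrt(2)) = x^3 + x^2 + 9*sqrt(2)*x^2 + 9*sqrt(2)*x + 28*x + 28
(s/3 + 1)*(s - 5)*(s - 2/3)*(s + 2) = s^4/3 - 2*s^3/9 - 19*s^2/3 - 52*s/9 + 20/3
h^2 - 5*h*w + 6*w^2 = (h - 3*w)*(h - 2*w)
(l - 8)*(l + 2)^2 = l^3 - 4*l^2 - 28*l - 32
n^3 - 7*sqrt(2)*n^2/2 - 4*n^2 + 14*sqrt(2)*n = n*(n - 4)*(n - 7*sqrt(2)/2)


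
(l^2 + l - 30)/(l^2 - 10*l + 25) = (l + 6)/(l - 5)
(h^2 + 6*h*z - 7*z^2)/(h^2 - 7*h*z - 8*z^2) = (-h^2 - 6*h*z + 7*z^2)/(-h^2 + 7*h*z + 8*z^2)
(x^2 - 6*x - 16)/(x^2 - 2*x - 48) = (x + 2)/(x + 6)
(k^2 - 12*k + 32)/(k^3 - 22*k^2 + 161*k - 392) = (k - 4)/(k^2 - 14*k + 49)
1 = 1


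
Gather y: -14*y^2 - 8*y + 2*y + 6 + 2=-14*y^2 - 6*y + 8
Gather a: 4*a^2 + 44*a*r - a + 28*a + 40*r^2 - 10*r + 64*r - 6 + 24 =4*a^2 + a*(44*r + 27) + 40*r^2 + 54*r + 18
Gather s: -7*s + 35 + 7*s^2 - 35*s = 7*s^2 - 42*s + 35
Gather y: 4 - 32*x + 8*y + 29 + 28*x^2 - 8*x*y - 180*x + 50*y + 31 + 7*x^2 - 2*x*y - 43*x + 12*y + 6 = 35*x^2 - 255*x + y*(70 - 10*x) + 70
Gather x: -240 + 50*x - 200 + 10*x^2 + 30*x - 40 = 10*x^2 + 80*x - 480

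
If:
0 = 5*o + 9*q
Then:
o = -9*q/5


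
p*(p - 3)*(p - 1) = p^3 - 4*p^2 + 3*p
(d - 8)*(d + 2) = d^2 - 6*d - 16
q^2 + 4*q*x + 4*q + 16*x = (q + 4)*(q + 4*x)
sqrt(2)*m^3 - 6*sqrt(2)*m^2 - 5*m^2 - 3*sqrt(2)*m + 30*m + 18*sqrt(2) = (m - 6)*(m - 3*sqrt(2))*(sqrt(2)*m + 1)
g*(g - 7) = g^2 - 7*g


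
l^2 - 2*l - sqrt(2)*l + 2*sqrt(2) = (l - 2)*(l - sqrt(2))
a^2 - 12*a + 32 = (a - 8)*(a - 4)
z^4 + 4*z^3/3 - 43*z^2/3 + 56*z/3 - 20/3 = (z - 2)*(z - 1)*(z - 2/3)*(z + 5)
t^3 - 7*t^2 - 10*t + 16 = (t - 8)*(t - 1)*(t + 2)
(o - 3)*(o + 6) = o^2 + 3*o - 18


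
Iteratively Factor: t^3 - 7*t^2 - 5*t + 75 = (t + 3)*(t^2 - 10*t + 25) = (t - 5)*(t + 3)*(t - 5)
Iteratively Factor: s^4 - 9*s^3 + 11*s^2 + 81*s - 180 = (s - 4)*(s^3 - 5*s^2 - 9*s + 45) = (s - 4)*(s + 3)*(s^2 - 8*s + 15) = (s - 4)*(s - 3)*(s + 3)*(s - 5)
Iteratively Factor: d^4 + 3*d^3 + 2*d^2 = (d + 1)*(d^3 + 2*d^2) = d*(d + 1)*(d^2 + 2*d) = d^2*(d + 1)*(d + 2)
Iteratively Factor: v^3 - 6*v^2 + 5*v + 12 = (v + 1)*(v^2 - 7*v + 12) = (v - 4)*(v + 1)*(v - 3)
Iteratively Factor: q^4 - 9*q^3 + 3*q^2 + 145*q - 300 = (q - 5)*(q^3 - 4*q^2 - 17*q + 60) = (q - 5)^2*(q^2 + q - 12) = (q - 5)^2*(q - 3)*(q + 4)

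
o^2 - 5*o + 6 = (o - 3)*(o - 2)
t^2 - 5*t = t*(t - 5)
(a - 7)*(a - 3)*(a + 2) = a^3 - 8*a^2 + a + 42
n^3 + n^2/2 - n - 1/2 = (n - 1)*(n + 1/2)*(n + 1)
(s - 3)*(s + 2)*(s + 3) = s^3 + 2*s^2 - 9*s - 18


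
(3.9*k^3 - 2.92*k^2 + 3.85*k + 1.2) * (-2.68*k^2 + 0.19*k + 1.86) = -10.452*k^5 + 8.5666*k^4 - 3.6188*k^3 - 7.9157*k^2 + 7.389*k + 2.232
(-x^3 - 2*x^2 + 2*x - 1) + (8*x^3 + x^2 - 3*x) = 7*x^3 - x^2 - x - 1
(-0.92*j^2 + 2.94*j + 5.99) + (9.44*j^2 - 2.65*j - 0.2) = 8.52*j^2 + 0.29*j + 5.79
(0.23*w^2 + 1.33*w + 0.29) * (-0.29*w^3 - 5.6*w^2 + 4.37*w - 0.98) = -0.0667*w^5 - 1.6737*w^4 - 6.527*w^3 + 3.9627*w^2 - 0.0361000000000002*w - 0.2842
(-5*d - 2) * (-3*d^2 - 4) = 15*d^3 + 6*d^2 + 20*d + 8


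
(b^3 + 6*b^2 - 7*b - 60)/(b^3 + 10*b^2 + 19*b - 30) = (b^2 + b - 12)/(b^2 + 5*b - 6)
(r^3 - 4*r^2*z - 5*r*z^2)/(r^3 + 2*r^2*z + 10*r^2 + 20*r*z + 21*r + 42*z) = r*(r^2 - 4*r*z - 5*z^2)/(r^3 + 2*r^2*z + 10*r^2 + 20*r*z + 21*r + 42*z)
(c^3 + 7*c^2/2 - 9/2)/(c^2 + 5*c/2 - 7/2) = (2*c^2 + 9*c + 9)/(2*c + 7)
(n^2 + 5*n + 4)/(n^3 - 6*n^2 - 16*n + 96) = (n + 1)/(n^2 - 10*n + 24)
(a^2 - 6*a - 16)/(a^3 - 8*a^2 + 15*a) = (a^2 - 6*a - 16)/(a*(a^2 - 8*a + 15))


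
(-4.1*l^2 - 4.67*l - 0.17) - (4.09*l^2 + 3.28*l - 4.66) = -8.19*l^2 - 7.95*l + 4.49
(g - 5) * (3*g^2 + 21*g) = 3*g^3 + 6*g^2 - 105*g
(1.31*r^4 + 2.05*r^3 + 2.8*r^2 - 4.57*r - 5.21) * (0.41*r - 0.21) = 0.5371*r^5 + 0.5654*r^4 + 0.7175*r^3 - 2.4617*r^2 - 1.1764*r + 1.0941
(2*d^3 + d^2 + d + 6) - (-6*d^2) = 2*d^3 + 7*d^2 + d + 6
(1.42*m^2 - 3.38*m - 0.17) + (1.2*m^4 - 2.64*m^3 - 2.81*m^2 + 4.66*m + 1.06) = 1.2*m^4 - 2.64*m^3 - 1.39*m^2 + 1.28*m + 0.89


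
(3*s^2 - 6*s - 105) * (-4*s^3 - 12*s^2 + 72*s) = -12*s^5 - 12*s^4 + 708*s^3 + 828*s^2 - 7560*s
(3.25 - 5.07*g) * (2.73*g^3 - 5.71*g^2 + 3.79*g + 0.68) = -13.8411*g^4 + 37.8222*g^3 - 37.7728*g^2 + 8.8699*g + 2.21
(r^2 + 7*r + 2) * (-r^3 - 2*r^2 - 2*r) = -r^5 - 9*r^4 - 18*r^3 - 18*r^2 - 4*r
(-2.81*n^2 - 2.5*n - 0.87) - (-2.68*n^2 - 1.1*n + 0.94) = -0.13*n^2 - 1.4*n - 1.81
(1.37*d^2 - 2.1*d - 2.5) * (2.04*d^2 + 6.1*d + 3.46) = 2.7948*d^4 + 4.073*d^3 - 13.1698*d^2 - 22.516*d - 8.65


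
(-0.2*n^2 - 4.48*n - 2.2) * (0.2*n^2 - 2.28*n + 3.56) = -0.04*n^4 - 0.44*n^3 + 9.0624*n^2 - 10.9328*n - 7.832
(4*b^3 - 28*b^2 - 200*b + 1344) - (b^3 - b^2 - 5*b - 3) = 3*b^3 - 27*b^2 - 195*b + 1347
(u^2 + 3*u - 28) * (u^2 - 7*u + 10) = u^4 - 4*u^3 - 39*u^2 + 226*u - 280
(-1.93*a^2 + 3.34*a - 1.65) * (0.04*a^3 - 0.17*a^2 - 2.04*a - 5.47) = -0.0772*a^5 + 0.4617*a^4 + 3.3034*a^3 + 4.024*a^2 - 14.9038*a + 9.0255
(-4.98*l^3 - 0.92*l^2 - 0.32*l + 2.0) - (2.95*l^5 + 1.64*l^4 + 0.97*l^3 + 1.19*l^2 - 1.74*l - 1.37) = -2.95*l^5 - 1.64*l^4 - 5.95*l^3 - 2.11*l^2 + 1.42*l + 3.37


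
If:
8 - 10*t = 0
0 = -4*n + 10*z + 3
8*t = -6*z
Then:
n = -23/12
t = 4/5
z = -16/15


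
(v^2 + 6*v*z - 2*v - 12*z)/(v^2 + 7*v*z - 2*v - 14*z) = (v + 6*z)/(v + 7*z)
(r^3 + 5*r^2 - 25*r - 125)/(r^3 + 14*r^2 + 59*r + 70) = (r^2 - 25)/(r^2 + 9*r + 14)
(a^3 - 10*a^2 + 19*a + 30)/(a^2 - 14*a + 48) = (a^2 - 4*a - 5)/(a - 8)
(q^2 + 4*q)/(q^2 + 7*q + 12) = q/(q + 3)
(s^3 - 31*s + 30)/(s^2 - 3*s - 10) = (s^2 + 5*s - 6)/(s + 2)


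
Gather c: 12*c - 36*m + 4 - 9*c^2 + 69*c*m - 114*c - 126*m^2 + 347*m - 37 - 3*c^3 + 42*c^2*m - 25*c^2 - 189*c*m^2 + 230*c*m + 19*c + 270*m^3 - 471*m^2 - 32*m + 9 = -3*c^3 + c^2*(42*m - 34) + c*(-189*m^2 + 299*m - 83) + 270*m^3 - 597*m^2 + 279*m - 24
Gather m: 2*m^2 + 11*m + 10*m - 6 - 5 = 2*m^2 + 21*m - 11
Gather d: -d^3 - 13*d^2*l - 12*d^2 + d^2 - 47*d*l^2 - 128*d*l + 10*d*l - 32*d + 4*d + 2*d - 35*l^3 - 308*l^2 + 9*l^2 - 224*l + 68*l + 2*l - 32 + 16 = -d^3 + d^2*(-13*l - 11) + d*(-47*l^2 - 118*l - 26) - 35*l^3 - 299*l^2 - 154*l - 16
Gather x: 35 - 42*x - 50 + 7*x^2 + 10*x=7*x^2 - 32*x - 15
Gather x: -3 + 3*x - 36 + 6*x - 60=9*x - 99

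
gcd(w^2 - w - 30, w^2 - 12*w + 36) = w - 6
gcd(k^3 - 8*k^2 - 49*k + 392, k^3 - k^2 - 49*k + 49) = k^2 - 49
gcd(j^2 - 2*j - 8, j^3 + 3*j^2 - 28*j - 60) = j + 2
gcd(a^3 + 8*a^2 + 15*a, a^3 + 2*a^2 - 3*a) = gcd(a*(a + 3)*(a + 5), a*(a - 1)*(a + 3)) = a^2 + 3*a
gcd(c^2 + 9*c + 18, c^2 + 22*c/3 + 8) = c + 6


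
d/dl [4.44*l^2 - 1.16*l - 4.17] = 8.88*l - 1.16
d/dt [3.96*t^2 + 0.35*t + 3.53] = 7.92*t + 0.35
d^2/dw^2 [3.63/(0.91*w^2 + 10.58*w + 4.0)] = (-6.012006*w^2 - 69.897828*w + 3.63*(1.82*w + 10.58)*(3.64*w + 21.16) - 26.4264)/(0.91*w^2 + 10.58*w + 4.0)^3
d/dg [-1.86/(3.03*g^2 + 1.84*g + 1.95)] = (11.2716*g + 3.4224)/(3.03*g^2 + 1.84*g + 1.95)^2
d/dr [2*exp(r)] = 2*exp(r)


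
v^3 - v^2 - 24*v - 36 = (v - 6)*(v + 2)*(v + 3)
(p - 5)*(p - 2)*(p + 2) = p^3 - 5*p^2 - 4*p + 20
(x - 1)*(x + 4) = x^2 + 3*x - 4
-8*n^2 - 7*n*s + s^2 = (-8*n + s)*(n + s)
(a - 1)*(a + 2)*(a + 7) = a^3 + 8*a^2 + 5*a - 14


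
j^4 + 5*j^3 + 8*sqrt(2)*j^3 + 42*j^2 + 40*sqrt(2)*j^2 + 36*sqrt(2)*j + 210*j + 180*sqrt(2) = (j + 5)*(j + 2*sqrt(2))*(j + 3*sqrt(2))^2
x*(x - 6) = x^2 - 6*x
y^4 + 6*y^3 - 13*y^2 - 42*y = y*(y - 3)*(y + 2)*(y + 7)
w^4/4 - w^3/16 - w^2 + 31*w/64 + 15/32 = (w/4 + 1/2)*(w - 3/2)*(w - 5/4)*(w + 1/2)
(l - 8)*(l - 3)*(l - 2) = l^3 - 13*l^2 + 46*l - 48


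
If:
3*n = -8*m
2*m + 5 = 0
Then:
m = -5/2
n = 20/3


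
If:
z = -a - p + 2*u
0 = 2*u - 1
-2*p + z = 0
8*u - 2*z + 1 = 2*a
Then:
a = 11/2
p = -3/2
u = 1/2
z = -3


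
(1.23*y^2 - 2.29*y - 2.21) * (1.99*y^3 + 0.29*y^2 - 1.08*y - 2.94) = 2.4477*y^5 - 4.2004*y^4 - 6.3904*y^3 - 1.7839*y^2 + 9.1194*y + 6.4974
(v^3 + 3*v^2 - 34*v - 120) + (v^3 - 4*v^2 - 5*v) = 2*v^3 - v^2 - 39*v - 120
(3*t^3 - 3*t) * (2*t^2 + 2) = 6*t^5 - 6*t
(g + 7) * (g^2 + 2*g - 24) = g^3 + 9*g^2 - 10*g - 168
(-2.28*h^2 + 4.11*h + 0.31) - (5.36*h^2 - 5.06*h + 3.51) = -7.64*h^2 + 9.17*h - 3.2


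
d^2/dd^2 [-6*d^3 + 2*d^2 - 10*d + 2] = 4 - 36*d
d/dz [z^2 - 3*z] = 2*z - 3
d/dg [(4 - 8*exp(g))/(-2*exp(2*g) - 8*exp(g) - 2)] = 4*(-exp(2*g) + exp(g) + 3)*exp(g)/(exp(4*g) + 8*exp(3*g) + 18*exp(2*g) + 8*exp(g) + 1)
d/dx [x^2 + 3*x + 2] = 2*x + 3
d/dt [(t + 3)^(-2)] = -2/(t + 3)^3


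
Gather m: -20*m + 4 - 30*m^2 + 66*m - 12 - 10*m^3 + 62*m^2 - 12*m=-10*m^3 + 32*m^2 + 34*m - 8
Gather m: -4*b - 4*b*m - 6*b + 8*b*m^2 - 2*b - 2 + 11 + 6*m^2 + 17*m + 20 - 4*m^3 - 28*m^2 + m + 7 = -12*b - 4*m^3 + m^2*(8*b - 22) + m*(18 - 4*b) + 36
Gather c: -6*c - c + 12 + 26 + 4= 42 - 7*c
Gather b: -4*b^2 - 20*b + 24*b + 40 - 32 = -4*b^2 + 4*b + 8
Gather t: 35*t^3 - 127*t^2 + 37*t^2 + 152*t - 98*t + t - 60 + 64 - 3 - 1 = 35*t^3 - 90*t^2 + 55*t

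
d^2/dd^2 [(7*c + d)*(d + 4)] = 2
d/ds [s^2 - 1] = 2*s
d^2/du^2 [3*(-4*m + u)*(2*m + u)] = 6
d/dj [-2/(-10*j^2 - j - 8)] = 2*(-20*j - 1)/(10*j^2 + j + 8)^2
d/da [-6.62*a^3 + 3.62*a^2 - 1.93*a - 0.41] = -19.86*a^2 + 7.24*a - 1.93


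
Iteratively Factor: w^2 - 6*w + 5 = (w - 1)*(w - 5)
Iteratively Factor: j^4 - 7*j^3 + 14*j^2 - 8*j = (j - 1)*(j^3 - 6*j^2 + 8*j) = (j - 4)*(j - 1)*(j^2 - 2*j) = (j - 4)*(j - 2)*(j - 1)*(j)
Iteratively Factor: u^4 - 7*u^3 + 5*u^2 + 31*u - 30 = (u - 5)*(u^3 - 2*u^2 - 5*u + 6) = (u - 5)*(u - 3)*(u^2 + u - 2) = (u - 5)*(u - 3)*(u + 2)*(u - 1)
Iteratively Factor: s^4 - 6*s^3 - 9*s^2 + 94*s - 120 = (s - 3)*(s^3 - 3*s^2 - 18*s + 40) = (s - 5)*(s - 3)*(s^2 + 2*s - 8) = (s - 5)*(s - 3)*(s + 4)*(s - 2)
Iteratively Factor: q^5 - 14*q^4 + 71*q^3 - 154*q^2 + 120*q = (q - 5)*(q^4 - 9*q^3 + 26*q^2 - 24*q) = q*(q - 5)*(q^3 - 9*q^2 + 26*q - 24) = q*(q - 5)*(q - 3)*(q^2 - 6*q + 8) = q*(q - 5)*(q - 3)*(q - 2)*(q - 4)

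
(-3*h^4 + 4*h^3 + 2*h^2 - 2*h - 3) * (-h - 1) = 3*h^5 - h^4 - 6*h^3 + 5*h + 3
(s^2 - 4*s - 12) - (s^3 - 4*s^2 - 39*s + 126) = -s^3 + 5*s^2 + 35*s - 138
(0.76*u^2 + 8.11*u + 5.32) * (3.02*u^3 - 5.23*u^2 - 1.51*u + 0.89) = 2.2952*u^5 + 20.5174*u^4 - 27.4965*u^3 - 39.3933*u^2 - 0.815300000000001*u + 4.7348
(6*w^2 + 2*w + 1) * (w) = 6*w^3 + 2*w^2 + w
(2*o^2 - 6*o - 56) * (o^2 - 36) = 2*o^4 - 6*o^3 - 128*o^2 + 216*o + 2016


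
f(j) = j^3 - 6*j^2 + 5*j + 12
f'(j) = 3*j^2 - 12*j + 5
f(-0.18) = 10.90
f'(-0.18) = 7.26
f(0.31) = 13.00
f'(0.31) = 1.57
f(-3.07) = -88.83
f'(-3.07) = 70.11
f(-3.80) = -148.51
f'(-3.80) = 93.92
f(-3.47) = -119.38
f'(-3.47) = 82.76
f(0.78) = 12.72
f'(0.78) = -2.53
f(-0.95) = 0.98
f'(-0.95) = 19.11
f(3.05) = -0.19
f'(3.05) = -3.69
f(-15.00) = -4788.00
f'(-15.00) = 860.00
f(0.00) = 12.00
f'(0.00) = 5.00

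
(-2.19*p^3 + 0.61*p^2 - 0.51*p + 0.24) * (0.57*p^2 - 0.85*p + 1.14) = -1.2483*p^5 + 2.2092*p^4 - 3.3058*p^3 + 1.2657*p^2 - 0.7854*p + 0.2736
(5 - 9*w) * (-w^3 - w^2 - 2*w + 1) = 9*w^4 + 4*w^3 + 13*w^2 - 19*w + 5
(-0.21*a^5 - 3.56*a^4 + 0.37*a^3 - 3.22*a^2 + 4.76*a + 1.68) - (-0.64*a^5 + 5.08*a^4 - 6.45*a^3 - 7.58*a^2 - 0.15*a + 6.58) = 0.43*a^5 - 8.64*a^4 + 6.82*a^3 + 4.36*a^2 + 4.91*a - 4.9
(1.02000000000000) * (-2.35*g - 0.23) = -2.397*g - 0.2346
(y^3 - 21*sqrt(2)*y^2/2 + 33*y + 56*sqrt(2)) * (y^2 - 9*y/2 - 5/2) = y^5 - 21*sqrt(2)*y^4/2 - 9*y^4/2 + 61*y^3/2 + 189*sqrt(2)*y^3/4 - 297*y^2/2 + 329*sqrt(2)*y^2/4 - 252*sqrt(2)*y - 165*y/2 - 140*sqrt(2)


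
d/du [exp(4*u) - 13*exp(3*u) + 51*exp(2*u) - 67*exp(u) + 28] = (4*exp(3*u) - 39*exp(2*u) + 102*exp(u) - 67)*exp(u)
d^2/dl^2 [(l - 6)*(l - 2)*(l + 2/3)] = 6*l - 44/3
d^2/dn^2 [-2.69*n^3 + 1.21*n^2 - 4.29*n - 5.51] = 2.42 - 16.14*n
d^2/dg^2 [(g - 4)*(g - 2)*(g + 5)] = 6*g - 2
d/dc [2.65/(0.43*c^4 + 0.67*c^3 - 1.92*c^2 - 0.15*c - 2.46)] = (-4.558*c^3 - 5.3265*c^2 + 10.176*c + 0.3975)/(-0.43*c^4 - 0.67*c^3 + 1.92*c^2 + 0.15*c + 2.46)^2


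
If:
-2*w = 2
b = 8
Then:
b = 8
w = -1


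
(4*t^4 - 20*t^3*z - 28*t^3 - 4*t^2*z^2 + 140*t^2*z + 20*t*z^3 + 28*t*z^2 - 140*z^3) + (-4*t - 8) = 4*t^4 - 20*t^3*z - 28*t^3 - 4*t^2*z^2 + 140*t^2*z + 20*t*z^3 + 28*t*z^2 - 4*t - 140*z^3 - 8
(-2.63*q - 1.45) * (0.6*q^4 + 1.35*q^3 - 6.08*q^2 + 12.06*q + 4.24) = -1.578*q^5 - 4.4205*q^4 + 14.0329*q^3 - 22.9018*q^2 - 28.6382*q - 6.148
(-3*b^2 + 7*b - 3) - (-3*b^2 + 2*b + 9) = 5*b - 12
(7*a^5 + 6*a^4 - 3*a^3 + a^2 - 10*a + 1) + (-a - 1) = 7*a^5 + 6*a^4 - 3*a^3 + a^2 - 11*a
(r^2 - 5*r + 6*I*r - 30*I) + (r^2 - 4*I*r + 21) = 2*r^2 - 5*r + 2*I*r + 21 - 30*I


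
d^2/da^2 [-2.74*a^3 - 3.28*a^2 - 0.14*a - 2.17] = -16.44*a - 6.56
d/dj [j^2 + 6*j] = 2*j + 6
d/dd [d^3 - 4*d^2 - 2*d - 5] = 3*d^2 - 8*d - 2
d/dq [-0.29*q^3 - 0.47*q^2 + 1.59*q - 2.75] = -0.87*q^2 - 0.94*q + 1.59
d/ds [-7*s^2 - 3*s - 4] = -14*s - 3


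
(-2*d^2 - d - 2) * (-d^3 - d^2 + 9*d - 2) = 2*d^5 + 3*d^4 - 15*d^3 - 3*d^2 - 16*d + 4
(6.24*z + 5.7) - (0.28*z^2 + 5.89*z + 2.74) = -0.28*z^2 + 0.350000000000001*z + 2.96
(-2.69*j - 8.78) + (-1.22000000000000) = -2.69*j - 10.0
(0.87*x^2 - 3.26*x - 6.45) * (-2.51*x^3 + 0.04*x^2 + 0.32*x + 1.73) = -2.1837*x^5 + 8.2174*x^4 + 16.3375*x^3 + 0.2039*x^2 - 7.7038*x - 11.1585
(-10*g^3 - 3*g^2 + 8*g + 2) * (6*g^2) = -60*g^5 - 18*g^4 + 48*g^3 + 12*g^2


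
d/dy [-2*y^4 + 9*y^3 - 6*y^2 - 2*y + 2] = -8*y^3 + 27*y^2 - 12*y - 2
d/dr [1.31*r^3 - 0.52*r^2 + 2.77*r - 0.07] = 3.93*r^2 - 1.04*r + 2.77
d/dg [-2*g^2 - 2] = -4*g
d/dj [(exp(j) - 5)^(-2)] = -2*exp(j)/(exp(j) - 5)^3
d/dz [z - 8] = 1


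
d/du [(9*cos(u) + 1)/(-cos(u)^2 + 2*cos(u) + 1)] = (9*sin(u)^2 - 2*cos(u) - 16)*sin(u)/(sin(u)^2 + 2*cos(u))^2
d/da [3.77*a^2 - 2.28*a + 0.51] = 7.54*a - 2.28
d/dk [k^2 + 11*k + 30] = 2*k + 11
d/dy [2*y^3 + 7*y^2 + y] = 6*y^2 + 14*y + 1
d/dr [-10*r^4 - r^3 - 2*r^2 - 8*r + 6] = -40*r^3 - 3*r^2 - 4*r - 8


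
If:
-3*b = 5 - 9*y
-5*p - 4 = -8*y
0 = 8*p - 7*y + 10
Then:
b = -307/87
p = -52/29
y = -18/29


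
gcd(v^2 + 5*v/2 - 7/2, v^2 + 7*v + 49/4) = v + 7/2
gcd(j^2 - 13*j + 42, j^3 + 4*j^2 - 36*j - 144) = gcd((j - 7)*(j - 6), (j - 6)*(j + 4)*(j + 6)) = j - 6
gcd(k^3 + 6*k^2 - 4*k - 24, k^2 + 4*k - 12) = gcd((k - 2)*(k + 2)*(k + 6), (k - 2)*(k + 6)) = k^2 + 4*k - 12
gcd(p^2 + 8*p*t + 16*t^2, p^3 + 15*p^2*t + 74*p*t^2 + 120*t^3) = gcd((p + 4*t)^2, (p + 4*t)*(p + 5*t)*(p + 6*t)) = p + 4*t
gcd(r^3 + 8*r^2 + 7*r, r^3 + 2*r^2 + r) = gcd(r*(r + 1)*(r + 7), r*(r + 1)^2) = r^2 + r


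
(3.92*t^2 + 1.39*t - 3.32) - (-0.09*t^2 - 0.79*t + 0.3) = 4.01*t^2 + 2.18*t - 3.62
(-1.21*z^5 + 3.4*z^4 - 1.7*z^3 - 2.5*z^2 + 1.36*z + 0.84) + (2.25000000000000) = -1.21*z^5 + 3.4*z^4 - 1.7*z^3 - 2.5*z^2 + 1.36*z + 3.09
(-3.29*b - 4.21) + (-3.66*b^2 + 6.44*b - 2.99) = -3.66*b^2 + 3.15*b - 7.2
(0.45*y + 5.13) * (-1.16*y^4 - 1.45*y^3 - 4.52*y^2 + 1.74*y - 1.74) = -0.522*y^5 - 6.6033*y^4 - 9.4725*y^3 - 22.4046*y^2 + 8.1432*y - 8.9262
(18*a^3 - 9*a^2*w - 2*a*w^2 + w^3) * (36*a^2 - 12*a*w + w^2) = 648*a^5 - 540*a^4*w + 54*a^3*w^2 + 51*a^2*w^3 - 14*a*w^4 + w^5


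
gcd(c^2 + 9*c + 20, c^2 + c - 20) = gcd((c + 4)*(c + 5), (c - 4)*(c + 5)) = c + 5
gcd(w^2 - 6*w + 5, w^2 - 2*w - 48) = 1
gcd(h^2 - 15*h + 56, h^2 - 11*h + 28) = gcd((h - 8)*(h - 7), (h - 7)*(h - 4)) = h - 7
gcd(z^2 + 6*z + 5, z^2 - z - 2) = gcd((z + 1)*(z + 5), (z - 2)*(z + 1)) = z + 1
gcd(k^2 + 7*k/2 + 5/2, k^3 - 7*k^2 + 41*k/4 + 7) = 1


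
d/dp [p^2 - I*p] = 2*p - I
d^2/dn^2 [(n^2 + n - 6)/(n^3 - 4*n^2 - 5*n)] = 2*(n^6 + 3*n^5 - 33*n^4 + 193*n^3 - 198*n^2 - 360*n - 150)/(n^3*(n^6 - 12*n^5 + 33*n^4 + 56*n^3 - 165*n^2 - 300*n - 125))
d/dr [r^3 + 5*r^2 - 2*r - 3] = 3*r^2 + 10*r - 2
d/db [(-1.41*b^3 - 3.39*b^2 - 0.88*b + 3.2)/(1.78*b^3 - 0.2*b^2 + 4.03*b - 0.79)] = (6.3162*b^4 - 8.2318*b^3 - 27.584*b^2 + 6.6362*b - 12.2008)/(3.1684*b^6 - 0.712*b^5 + 14.3868*b^4 - 4.4244*b^3 + 16.5569*b^2 - 6.3674*b + 0.6241)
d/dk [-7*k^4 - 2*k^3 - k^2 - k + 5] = -28*k^3 - 6*k^2 - 2*k - 1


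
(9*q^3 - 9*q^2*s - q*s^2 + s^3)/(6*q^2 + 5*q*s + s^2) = (3*q^2 - 4*q*s + s^2)/(2*q + s)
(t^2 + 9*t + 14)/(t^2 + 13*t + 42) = (t + 2)/(t + 6)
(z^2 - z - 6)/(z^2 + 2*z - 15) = (z + 2)/(z + 5)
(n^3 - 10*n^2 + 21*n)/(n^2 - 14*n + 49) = n*(n - 3)/(n - 7)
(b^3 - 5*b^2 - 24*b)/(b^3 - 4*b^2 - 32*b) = (b + 3)/(b + 4)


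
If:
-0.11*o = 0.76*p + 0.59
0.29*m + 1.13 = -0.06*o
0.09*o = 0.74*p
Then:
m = -3.29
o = -2.91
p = -0.35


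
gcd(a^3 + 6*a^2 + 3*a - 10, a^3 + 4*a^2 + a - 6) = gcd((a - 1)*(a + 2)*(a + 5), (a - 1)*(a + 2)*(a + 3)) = a^2 + a - 2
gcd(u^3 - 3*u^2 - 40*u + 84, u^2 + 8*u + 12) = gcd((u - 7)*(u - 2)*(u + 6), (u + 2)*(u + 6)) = u + 6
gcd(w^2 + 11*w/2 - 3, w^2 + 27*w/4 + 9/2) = w + 6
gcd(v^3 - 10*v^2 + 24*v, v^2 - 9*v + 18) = v - 6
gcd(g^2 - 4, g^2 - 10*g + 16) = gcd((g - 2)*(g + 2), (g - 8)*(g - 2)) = g - 2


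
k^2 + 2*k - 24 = (k - 4)*(k + 6)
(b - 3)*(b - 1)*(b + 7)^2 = b^4 + 10*b^3 - 4*b^2 - 154*b + 147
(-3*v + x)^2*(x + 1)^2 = 9*v^2*x^2 + 18*v^2*x + 9*v^2 - 6*v*x^3 - 12*v*x^2 - 6*v*x + x^4 + 2*x^3 + x^2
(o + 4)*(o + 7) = o^2 + 11*o + 28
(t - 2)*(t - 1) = t^2 - 3*t + 2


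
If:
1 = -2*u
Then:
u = -1/2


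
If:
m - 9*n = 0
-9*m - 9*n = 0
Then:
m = 0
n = 0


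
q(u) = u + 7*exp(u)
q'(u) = 7*exp(u) + 1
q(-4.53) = -4.45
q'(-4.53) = 1.08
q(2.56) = 93.11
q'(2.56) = 91.55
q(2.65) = 101.73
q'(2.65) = 100.08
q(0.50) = 12.04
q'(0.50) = 12.54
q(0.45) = 11.43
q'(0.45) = 11.98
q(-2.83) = -2.42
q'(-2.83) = 1.41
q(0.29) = 9.64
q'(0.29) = 10.35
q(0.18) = 8.56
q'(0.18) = 9.38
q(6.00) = 2830.00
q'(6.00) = 2825.00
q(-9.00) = -9.00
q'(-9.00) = 1.00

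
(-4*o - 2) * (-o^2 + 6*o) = 4*o^3 - 22*o^2 - 12*o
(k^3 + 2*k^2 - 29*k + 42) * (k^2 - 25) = k^5 + 2*k^4 - 54*k^3 - 8*k^2 + 725*k - 1050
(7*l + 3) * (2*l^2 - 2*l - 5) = 14*l^3 - 8*l^2 - 41*l - 15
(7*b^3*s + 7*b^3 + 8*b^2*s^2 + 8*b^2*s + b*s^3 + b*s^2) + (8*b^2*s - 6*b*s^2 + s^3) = 7*b^3*s + 7*b^3 + 8*b^2*s^2 + 16*b^2*s + b*s^3 - 5*b*s^2 + s^3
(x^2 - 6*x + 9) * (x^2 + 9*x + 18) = x^4 + 3*x^3 - 27*x^2 - 27*x + 162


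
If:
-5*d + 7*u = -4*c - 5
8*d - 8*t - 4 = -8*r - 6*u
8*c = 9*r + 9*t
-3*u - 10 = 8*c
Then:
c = -3*u/8 - 5/4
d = 11*u/10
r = -131*u/120 - 11/36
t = 91*u/120 - 29/36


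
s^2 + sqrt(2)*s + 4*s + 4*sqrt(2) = (s + 4)*(s + sqrt(2))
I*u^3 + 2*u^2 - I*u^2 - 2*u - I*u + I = (u - 1)*(u - I)*(I*u + 1)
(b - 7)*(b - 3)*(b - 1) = b^3 - 11*b^2 + 31*b - 21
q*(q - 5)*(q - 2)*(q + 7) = q^4 - 39*q^2 + 70*q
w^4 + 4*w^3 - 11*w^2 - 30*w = w*(w - 3)*(w + 2)*(w + 5)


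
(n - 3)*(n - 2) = n^2 - 5*n + 6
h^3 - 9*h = h*(h - 3)*(h + 3)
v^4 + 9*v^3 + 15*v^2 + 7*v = v*(v + 1)^2*(v + 7)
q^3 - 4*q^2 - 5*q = q*(q - 5)*(q + 1)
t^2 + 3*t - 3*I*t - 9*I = (t + 3)*(t - 3*I)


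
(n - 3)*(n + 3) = n^2 - 9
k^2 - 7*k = k*(k - 7)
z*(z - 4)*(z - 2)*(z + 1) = z^4 - 5*z^3 + 2*z^2 + 8*z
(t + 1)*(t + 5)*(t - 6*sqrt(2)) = t^3 - 6*sqrt(2)*t^2 + 6*t^2 - 36*sqrt(2)*t + 5*t - 30*sqrt(2)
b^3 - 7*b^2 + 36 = (b - 6)*(b - 3)*(b + 2)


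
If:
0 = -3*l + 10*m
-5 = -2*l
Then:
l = 5/2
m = 3/4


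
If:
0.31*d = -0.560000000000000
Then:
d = -1.81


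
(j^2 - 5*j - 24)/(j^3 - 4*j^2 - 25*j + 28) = (j^2 - 5*j - 24)/(j^3 - 4*j^2 - 25*j + 28)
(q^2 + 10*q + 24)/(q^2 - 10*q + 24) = (q^2 + 10*q + 24)/(q^2 - 10*q + 24)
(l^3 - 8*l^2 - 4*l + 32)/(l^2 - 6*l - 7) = (-l^3 + 8*l^2 + 4*l - 32)/(-l^2 + 6*l + 7)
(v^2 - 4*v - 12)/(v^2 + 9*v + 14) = (v - 6)/(v + 7)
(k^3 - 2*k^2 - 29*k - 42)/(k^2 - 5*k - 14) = k + 3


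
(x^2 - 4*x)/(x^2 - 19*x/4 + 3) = 4*x/(4*x - 3)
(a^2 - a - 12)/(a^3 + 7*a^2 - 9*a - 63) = (a - 4)/(a^2 + 4*a - 21)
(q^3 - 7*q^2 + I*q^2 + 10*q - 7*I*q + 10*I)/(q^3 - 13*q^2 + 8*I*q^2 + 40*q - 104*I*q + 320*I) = (q^2 + q*(-2 + I) - 2*I)/(q^2 + 8*q*(-1 + I) - 64*I)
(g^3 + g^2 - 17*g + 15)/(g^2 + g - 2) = (g^2 + 2*g - 15)/(g + 2)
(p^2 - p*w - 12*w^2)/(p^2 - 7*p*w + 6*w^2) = (p^2 - p*w - 12*w^2)/(p^2 - 7*p*w + 6*w^2)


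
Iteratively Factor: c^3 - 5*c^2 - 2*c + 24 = (c - 3)*(c^2 - 2*c - 8) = (c - 4)*(c - 3)*(c + 2)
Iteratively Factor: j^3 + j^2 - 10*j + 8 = (j + 4)*(j^2 - 3*j + 2) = (j - 1)*(j + 4)*(j - 2)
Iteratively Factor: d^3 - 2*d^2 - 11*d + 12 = (d + 3)*(d^2 - 5*d + 4) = (d - 4)*(d + 3)*(d - 1)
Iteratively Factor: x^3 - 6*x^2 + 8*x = (x - 4)*(x^2 - 2*x) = x*(x - 4)*(x - 2)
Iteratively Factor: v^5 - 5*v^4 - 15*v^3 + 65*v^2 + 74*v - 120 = (v - 5)*(v^4 - 15*v^2 - 10*v + 24) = (v - 5)*(v + 3)*(v^3 - 3*v^2 - 6*v + 8) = (v - 5)*(v - 4)*(v + 3)*(v^2 + v - 2) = (v - 5)*(v - 4)*(v - 1)*(v + 3)*(v + 2)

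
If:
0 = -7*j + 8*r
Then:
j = 8*r/7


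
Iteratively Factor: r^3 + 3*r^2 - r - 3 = (r + 1)*(r^2 + 2*r - 3) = (r + 1)*(r + 3)*(r - 1)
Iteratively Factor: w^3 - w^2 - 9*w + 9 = (w - 3)*(w^2 + 2*w - 3) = (w - 3)*(w - 1)*(w + 3)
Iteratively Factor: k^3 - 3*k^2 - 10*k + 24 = (k + 3)*(k^2 - 6*k + 8) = (k - 4)*(k + 3)*(k - 2)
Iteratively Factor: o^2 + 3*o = (o)*(o + 3)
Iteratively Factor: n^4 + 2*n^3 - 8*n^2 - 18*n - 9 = (n - 3)*(n^3 + 5*n^2 + 7*n + 3) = (n - 3)*(n + 3)*(n^2 + 2*n + 1) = (n - 3)*(n + 1)*(n + 3)*(n + 1)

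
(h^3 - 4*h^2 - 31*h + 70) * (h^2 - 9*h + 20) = h^5 - 13*h^4 + 25*h^3 + 269*h^2 - 1250*h + 1400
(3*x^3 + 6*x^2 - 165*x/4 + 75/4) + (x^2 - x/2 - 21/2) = 3*x^3 + 7*x^2 - 167*x/4 + 33/4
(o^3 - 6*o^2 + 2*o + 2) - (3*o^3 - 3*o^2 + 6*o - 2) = -2*o^3 - 3*o^2 - 4*o + 4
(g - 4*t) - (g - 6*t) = 2*t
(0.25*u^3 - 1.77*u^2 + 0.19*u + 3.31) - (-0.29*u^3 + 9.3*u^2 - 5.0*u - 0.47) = 0.54*u^3 - 11.07*u^2 + 5.19*u + 3.78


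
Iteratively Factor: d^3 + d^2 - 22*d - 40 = (d + 4)*(d^2 - 3*d - 10) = (d - 5)*(d + 4)*(d + 2)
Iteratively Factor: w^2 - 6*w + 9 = (w - 3)*(w - 3)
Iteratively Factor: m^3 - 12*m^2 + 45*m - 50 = (m - 5)*(m^2 - 7*m + 10) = (m - 5)^2*(m - 2)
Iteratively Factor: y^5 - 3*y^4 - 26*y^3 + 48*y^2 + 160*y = (y + 2)*(y^4 - 5*y^3 - 16*y^2 + 80*y) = (y - 5)*(y + 2)*(y^3 - 16*y) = y*(y - 5)*(y + 2)*(y^2 - 16) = y*(y - 5)*(y - 4)*(y + 2)*(y + 4)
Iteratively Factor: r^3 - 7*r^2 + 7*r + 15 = (r - 5)*(r^2 - 2*r - 3) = (r - 5)*(r - 3)*(r + 1)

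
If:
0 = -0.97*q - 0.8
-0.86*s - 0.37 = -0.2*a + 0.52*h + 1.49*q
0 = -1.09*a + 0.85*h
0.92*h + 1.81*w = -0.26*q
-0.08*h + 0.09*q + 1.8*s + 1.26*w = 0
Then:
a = 0.99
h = 1.26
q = -0.82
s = 0.46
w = -0.52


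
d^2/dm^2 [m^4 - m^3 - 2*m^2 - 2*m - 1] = 12*m^2 - 6*m - 4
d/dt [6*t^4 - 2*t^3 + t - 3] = 24*t^3 - 6*t^2 + 1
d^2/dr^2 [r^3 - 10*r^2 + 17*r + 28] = 6*r - 20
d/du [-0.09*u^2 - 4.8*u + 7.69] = -0.18*u - 4.8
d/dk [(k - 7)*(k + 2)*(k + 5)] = 3*k^2 - 39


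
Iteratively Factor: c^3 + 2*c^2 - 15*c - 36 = (c - 4)*(c^2 + 6*c + 9) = (c - 4)*(c + 3)*(c + 3)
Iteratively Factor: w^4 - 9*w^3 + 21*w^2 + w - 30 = (w - 3)*(w^3 - 6*w^2 + 3*w + 10) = (w - 3)*(w - 2)*(w^2 - 4*w - 5) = (w - 5)*(w - 3)*(w - 2)*(w + 1)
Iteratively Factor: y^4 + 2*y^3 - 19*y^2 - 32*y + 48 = (y - 1)*(y^3 + 3*y^2 - 16*y - 48) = (y - 4)*(y - 1)*(y^2 + 7*y + 12) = (y - 4)*(y - 1)*(y + 3)*(y + 4)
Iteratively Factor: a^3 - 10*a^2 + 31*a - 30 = (a - 3)*(a^2 - 7*a + 10) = (a - 5)*(a - 3)*(a - 2)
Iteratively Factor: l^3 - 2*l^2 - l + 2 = (l - 2)*(l^2 - 1) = (l - 2)*(l - 1)*(l + 1)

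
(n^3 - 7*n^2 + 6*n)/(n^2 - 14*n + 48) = n*(n - 1)/(n - 8)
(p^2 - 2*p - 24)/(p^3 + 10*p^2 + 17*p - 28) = (p - 6)/(p^2 + 6*p - 7)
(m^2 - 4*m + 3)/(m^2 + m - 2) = (m - 3)/(m + 2)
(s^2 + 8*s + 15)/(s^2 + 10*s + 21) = (s + 5)/(s + 7)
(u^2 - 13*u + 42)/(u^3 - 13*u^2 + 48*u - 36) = (u - 7)/(u^2 - 7*u + 6)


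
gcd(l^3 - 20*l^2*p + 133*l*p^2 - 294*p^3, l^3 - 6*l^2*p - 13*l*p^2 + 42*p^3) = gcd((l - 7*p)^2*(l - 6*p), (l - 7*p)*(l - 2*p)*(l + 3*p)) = -l + 7*p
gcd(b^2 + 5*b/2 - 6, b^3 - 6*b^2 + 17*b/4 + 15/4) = b - 3/2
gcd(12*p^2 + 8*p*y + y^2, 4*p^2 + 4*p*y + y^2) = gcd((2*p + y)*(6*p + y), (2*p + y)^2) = 2*p + y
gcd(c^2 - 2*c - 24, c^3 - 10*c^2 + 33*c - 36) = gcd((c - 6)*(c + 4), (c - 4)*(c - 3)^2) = 1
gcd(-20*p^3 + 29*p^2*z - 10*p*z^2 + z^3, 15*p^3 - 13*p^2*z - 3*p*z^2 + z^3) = 5*p^2 - 6*p*z + z^2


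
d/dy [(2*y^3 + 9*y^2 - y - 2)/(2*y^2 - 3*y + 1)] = (y^2 - 2*y - 7)/(y^2 - 2*y + 1)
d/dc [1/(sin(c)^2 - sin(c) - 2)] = (1 - 2*sin(c))*cos(c)/(sin(c) + cos(c)^2 + 1)^2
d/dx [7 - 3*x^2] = -6*x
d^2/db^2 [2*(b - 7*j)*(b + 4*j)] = 4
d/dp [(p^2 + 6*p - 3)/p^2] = 6*(1 - p)/p^3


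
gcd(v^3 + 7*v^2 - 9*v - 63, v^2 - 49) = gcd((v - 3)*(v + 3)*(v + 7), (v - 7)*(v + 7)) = v + 7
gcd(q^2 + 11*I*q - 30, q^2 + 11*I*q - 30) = q^2 + 11*I*q - 30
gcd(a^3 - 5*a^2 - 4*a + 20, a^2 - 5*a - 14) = a + 2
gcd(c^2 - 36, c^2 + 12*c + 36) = c + 6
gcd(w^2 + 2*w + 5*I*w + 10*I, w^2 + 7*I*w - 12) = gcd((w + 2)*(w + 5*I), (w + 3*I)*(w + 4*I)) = 1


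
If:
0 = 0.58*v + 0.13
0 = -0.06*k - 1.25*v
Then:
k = 4.67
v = -0.22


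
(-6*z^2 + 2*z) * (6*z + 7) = -36*z^3 - 30*z^2 + 14*z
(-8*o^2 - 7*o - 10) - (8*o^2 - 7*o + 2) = -16*o^2 - 12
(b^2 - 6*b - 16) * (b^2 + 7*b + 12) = b^4 + b^3 - 46*b^2 - 184*b - 192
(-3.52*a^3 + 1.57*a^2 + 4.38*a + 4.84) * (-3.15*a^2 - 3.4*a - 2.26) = 11.088*a^5 + 7.0225*a^4 - 11.1798*a^3 - 33.6862*a^2 - 26.3548*a - 10.9384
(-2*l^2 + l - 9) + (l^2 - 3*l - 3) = -l^2 - 2*l - 12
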